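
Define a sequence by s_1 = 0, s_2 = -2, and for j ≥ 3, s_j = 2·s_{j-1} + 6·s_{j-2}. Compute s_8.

-3248

Step forward from the initial values:
s_3 = -4, s_4 = -20, s_5 = -64, s_6 = -248, s_7 = -880, s_8 = -3248.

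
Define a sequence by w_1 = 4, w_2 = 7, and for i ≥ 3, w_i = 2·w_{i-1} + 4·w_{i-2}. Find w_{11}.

Iterate the recurrence:
w_3 = 30, w_4 = 88, w_5 = 296, w_6 = 944, w_7 = 3072, w_8 = 9920, w_9 = 32128, w_{10} = 103936, w_{11} = 336384.

336384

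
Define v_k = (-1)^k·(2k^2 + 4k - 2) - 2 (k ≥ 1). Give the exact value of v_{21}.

-966

(-1)^21 = -1; 2k^2 + 4k - 2 at k=21 is 964; so v_{21} = -966.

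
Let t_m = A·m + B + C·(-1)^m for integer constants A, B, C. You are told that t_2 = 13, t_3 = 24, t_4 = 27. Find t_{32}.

223

At m = 2, 3, 4: 2A + B + C = 13; 3A + B - C = 24; 4A + B + C = 27.
Subtracting the first from the second: A - 2C = 11.
Subtracting the second from the third: A + 2C = 3.
Solving: C = -2, A = 7, then B = 1.
Hence t_{32} = 7·32 + 1 + (-2)·1 = 223.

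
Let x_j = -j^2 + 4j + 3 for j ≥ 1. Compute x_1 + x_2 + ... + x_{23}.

-3151

Over j = 1..23: Σj = 276, Σj² = 4324.
Total = (-1)·4324 + (4)·276 + (3)·23 = -3151.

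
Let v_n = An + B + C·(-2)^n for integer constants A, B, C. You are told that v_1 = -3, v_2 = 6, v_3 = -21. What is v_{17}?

-262191

Write the equations: A + B - 2C = -3; 2A + B + 4C = 6; 3A + B - 8C = -21.
Subtracting the first from the second: A + 6C = 9.
Subtracting the second from the third: A - 12C = -27.
Solving: C = 2, A = -3, then B = 4.
So v_n = -3·n + 4 + 2·(-2)^n; at n=17 this is -262191.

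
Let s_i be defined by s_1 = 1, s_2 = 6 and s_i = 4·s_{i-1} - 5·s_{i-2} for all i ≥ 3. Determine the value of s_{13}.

s_3 = 19;  s_4 = 46;  s_5 = 89;  …;  s_{10} = -5514;  s_{11} = -12701;  s_{12} = -23234;  s_{13} = -29431.

-29431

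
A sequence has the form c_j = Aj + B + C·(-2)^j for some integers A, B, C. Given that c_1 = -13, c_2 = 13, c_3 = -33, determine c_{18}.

Plug in j = 1, 2, 3: A + B - 2C = -13; 2A + B + 4C = 13; 3A + B - 8C = -33.
Subtracting the first from the second: A + 6C = 26.
Subtracting the second from the third: A - 12C = -46.
Solving: C = 4, A = 2, then B = -7.
So c_j = 2·j + (-7) + 4·(-2)^j; at j=18 this is 1048605.

1048605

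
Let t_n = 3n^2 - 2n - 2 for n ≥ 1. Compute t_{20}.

t_{20} = 3·20^2 - 2·20 - 2 = 1158.

1158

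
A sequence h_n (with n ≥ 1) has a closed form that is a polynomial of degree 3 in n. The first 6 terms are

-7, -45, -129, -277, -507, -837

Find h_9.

-2607

1st diffs: -38, -84, -148, -230, -330.
2nd diffs: -46, -64, -82, -100.
3rd diffs: -18, -18, -18 (constant).
So h_n = -3n^3 - 5n^2 - 2n + 3.
Evaluating at n = 9 gives h_9 = -2607.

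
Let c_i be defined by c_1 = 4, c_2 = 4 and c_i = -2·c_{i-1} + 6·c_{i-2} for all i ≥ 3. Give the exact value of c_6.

Step forward from the initial values:
c_3 = 16, c_4 = -8, c_5 = 112, c_6 = -272.

-272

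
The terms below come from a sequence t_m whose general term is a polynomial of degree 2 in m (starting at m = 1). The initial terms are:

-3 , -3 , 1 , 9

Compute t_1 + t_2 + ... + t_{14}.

1414

1st diffs: 0, 4, 8.
2nd diffs: 4, 4 (constant).
Newton forward-difference form: t_m = -3 + 4·C(m-1,2).
Continuing: …, 21, 37, 57, 81, …, t_{14} = 309.
Summing m = 1..14 (14 terms) gives 1414.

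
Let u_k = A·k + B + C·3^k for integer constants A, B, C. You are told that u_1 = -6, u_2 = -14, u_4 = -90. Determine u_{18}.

At k = 1, 2, 4: A + B + 3C = -6; 2A + B + 9C = -14; 4A + B + 81C = -90.
Subtracting the first from the second: A + 6C = -8.
Subtracting the second from the third: 2A + 72C = -76.
Solving: C = -1, A = -2, then B = -1.
Therefore u_{18} = -36 + (-1) + (-1)·387420489 = -387420526.

-387420526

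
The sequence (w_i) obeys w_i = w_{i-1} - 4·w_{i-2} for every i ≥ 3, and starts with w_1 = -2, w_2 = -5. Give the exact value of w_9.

699

Step forward from the initial values:
w_3 = 3;  w_4 = 23;  w_5 = 11;  w_6 = -81;  w_7 = -125;  w_8 = 199;  w_9 = 699.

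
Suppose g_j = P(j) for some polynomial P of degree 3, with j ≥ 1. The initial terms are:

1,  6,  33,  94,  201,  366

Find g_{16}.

1st diffs: 5, 27, 61, 107, 165.
2nd diffs: 22, 34, 46, 58.
3rd diffs: 12, 12, 12 (constant).
Newton forward-difference form: g_j = 1 + 5·C(j-1,1) + 22·C(j-1,2) + 12·C(j-1,3).
At j = 16: j-1 = 15, so g_{16} = 1 + 75 + 2310 + 5460 = 7846.

7846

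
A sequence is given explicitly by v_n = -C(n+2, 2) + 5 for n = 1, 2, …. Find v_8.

C(10, 2) = 45, so v_8 = -40.

-40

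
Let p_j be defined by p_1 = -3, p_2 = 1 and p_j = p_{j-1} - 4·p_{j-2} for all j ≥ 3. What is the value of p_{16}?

Step forward from the initial values:
p_3 = 13  p_4 = 9  p_5 = -43  …  p_{13} = 11637  p_{14} = -6959  p_{15} = -53507  p_{16} = -25671.

-25671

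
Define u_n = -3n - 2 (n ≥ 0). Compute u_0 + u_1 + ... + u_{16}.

-442

Over n = 0..16: Σn = 136.
Total = (-3)·136 + (-2)·17 = -442.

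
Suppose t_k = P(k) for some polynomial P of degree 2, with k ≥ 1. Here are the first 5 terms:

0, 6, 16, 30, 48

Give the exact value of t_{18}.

646

1st diffs: 6, 10, 14, 18.
2nd diffs: 4, 4, 4 (constant).
Newton forward-difference form: t_k = 6·C(k-1,1) + 4·C(k-1,2).
At k = 18: k-1 = 17, so t_{18} = 102 + 544 = 646.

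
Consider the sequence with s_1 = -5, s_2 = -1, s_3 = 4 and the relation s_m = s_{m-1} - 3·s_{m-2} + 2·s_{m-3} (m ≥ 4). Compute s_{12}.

280

Compute successive terms:
s_4 = -3, s_5 = -17, s_6 = 0, s_7 = 45, s_8 = 11, s_9 = -124, s_{10} = -67, s_{11} = 327, s_{12} = 280.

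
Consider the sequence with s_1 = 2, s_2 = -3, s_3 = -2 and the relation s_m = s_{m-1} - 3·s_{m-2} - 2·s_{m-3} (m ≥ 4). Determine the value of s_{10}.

387

Applying the relation repeatedly:
s_4 = 3;  s_5 = 15;  s_6 = 10;  s_7 = -41;  s_8 = -101;  s_9 = 2;  s_{10} = 387.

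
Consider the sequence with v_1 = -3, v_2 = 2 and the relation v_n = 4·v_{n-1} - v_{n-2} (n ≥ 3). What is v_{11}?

424267

Iterate the recurrence:
v_3 = 11;  v_4 = 42;  v_5 = 157;  v_6 = 586;  v_7 = 2187;  v_8 = 8162;  v_9 = 30461;  v_{10} = 113682;  v_{11} = 424267.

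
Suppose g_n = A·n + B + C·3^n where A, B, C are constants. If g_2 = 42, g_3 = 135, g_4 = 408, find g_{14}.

The three given values yield: 2A + B + 9C = 42; 3A + B + 27C = 135; 4A + B + 81C = 408.
Subtracting the first from the second: A + 18C = 93.
Subtracting the second from the third: A + 54C = 273.
Solving: C = 5, A = 3, then B = -9.
Hence g_{14} = 3·14 + (-9) + 5·4782969 = 23914878.

23914878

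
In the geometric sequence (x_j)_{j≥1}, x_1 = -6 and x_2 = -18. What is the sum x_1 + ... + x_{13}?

Common ratio r = 3.
x_j = (-6)·3^(j-1).
S = (-6)·(3^13 - 1)/(3 - 1) = (-6)·(1594323 - 1)/(2) = -4782966.

-4782966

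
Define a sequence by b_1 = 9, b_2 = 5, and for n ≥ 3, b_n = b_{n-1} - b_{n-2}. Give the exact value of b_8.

5

b_3 = -4, b_4 = -9, b_5 = -5, b_6 = 4, b_7 = 9, b_8 = 5.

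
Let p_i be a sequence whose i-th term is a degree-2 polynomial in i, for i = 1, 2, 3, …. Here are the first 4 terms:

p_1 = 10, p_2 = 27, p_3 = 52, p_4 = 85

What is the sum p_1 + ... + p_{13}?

3744

1st diffs: 17, 25, 33.
2nd diffs: 8, 8 (constant).
Newton forward-difference form: p_i = 10 + 17·C(i-1,1) + 8·C(i-1,2).
Continuing: …, 126, 175, 232, 297, …, p_{13} = 742.
Summing i = 1..13 (13 terms) gives 3744.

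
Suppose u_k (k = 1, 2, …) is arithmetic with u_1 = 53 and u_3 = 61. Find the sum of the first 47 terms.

Common difference d = (61 - 53) / (3 - 1) = 4.
u_k = 53 + (k - 1)·4.
u_{47} = 237; S = 47·(53 + 237)/2 = 6815.

6815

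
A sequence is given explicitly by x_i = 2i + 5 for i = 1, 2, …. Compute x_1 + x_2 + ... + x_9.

135

Over i = 1..9: Σi = 45.
Total = (2)·45 + (5)·9 = 135.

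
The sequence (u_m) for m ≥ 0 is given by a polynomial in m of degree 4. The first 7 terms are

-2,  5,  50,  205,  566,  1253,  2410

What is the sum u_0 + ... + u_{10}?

41481

1st diffs: 7, 45, 155, 361, 687, 1157.
2nd diffs: 38, 110, 206, 326, 470.
3rd diffs: 72, 96, 120, 144.
4th diffs: 24, 24, 24 (constant).
So u_m = m^4 + 6m^3 - 6m^2 + 6m - 2.
Continuing: 4205, 6830, 10501, 15458.
Summing m = 0..10 (11 terms) gives 41481.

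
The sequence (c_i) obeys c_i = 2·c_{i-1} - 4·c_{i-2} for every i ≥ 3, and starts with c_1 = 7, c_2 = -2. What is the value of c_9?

-2048

Step forward from the initial values:
c_3 = -32, c_4 = -56, c_5 = 16, c_6 = 256, c_7 = 448, c_8 = -128, c_9 = -2048.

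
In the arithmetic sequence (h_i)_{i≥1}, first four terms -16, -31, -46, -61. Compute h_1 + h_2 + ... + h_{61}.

Common difference d = -15.
h_i = -16 + (i - 1)·(-15).
h_{61} = -916; S = 61·(-16 + (-916))/2 = -28426.

-28426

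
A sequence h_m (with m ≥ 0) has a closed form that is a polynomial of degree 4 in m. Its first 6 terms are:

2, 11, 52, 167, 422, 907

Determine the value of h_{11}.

1st diffs: 9, 41, 115, 255, 485.
2nd diffs: 32, 74, 140, 230.
3rd diffs: 42, 66, 90.
4th diffs: 24, 24 (constant).
Newton forward-difference form: h_m = 2 + 9·C(m,1) + 32·C(m,2) + 42·C(m,3) + 24·C(m,4).
At m = 11: m = 11, so h_{11} = 2 + 99 + 1760 + 6930 + 7920 = 16711.

16711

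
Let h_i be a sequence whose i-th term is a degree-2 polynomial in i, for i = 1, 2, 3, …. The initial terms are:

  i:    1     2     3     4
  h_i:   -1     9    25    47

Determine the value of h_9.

247

1st diffs: 10, 16, 22.
2nd diffs: 6, 6 (constant).
Newton forward-difference form: h_i = -1 + 10·C(i-1,1) + 6·C(i-1,2).
At i = 9: i-1 = 8, so h_9 = -1 + 80 + 168 = 247.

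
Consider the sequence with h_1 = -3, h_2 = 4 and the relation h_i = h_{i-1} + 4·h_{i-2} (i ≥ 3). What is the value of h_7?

h_3 = -8; h_4 = 8; h_5 = -24; h_6 = 8; h_7 = -88.

-88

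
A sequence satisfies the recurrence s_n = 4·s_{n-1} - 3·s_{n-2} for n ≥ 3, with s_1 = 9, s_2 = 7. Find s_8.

-2177

Step forward from the initial values:
s_3 = 1;  s_4 = -17;  s_5 = -71;  s_6 = -233;  s_7 = -719;  s_8 = -2177.
(Characteristic roots are 3 and 1.)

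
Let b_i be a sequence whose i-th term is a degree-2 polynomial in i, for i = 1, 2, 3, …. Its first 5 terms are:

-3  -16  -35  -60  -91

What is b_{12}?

-476

1st diffs: -13, -19, -25, -31.
2nd diffs: -6, -6, -6 (constant).
So b_i = -3i^2 - 4i + 4.
Evaluating at i = 12 gives b_{12} = -476.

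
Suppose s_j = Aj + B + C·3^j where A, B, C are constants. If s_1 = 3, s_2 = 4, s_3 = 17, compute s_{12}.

Write the equations: A + B + 3C = 3; 2A + B + 9C = 4; 3A + B + 27C = 17.
Subtracting the first from the second: A + 6C = 1.
Subtracting the second from the third: A + 18C = 13.
Solving: C = 1, A = -5, then B = 5.
Therefore s_{12} = -60 + 5 + 1·531441 = 531386.

531386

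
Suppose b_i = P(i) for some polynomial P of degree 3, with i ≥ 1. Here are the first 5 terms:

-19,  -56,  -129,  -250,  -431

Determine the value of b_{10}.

-2656

1st diffs: -37, -73, -121, -181.
2nd diffs: -36, -48, -60.
3rd diffs: -12, -12 (constant).
Newton forward-difference form: b_i = -19 + (-37)·C(i-1,1) + (-36)·C(i-1,2) + (-12)·C(i-1,3).
At i = 10: i-1 = 9, so b_{10} = -19 - 333 - 1296 - 1008 = -2656.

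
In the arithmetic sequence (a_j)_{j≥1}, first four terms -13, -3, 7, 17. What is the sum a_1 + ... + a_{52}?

12584

Common difference d = 10.
a_j = -13 + (j - 1)·10.
a_{52} = 497; S = 52·(-13 + 497)/2 = 12584.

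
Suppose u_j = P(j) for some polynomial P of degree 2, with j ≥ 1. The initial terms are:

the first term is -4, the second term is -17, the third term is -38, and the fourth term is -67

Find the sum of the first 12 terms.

-2666

1st diffs: -13, -21, -29.
2nd diffs: -8, -8 (constant).
Newton forward-difference form: u_j = -4 + (-13)·C(j-1,1) + (-8)·C(j-1,2).
Continuing: …, -104, -149, -202, -263, …, u_{12} = -587.
Summing j = 1..12 (12 terms) gives -2666.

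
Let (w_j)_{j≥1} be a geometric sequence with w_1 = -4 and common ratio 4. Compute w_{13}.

-67108864

w_j = (-4)·4^(j-1).
w_{13} = (-4)·4^12 = -67108864.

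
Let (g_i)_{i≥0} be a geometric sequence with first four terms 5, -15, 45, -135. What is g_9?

-98415

Common ratio r = -3.
g_i = 5·(-3)^(i-0).
g_9 = 5·(-3)^9 = -98415.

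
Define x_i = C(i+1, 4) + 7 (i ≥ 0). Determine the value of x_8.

C(9, 4) = 126, so x_8 = 133.

133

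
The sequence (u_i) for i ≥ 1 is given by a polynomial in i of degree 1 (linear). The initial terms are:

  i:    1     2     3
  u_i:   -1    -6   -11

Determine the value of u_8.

1st diffs: -5, -5 (constant).
So u_i = -5i + 4.
Evaluating at i = 8 gives u_8 = -36.

-36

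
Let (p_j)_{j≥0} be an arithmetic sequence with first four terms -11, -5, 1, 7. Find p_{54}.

Common difference d = 6.
p_j = -11 + (j - 0)·6.
p_{54} = -11 + 54·6 = 313.

313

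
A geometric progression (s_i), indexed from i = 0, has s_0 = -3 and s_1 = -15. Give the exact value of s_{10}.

Common ratio r = 5.
s_i = (-3)·5^(i-0).
s_{10} = (-3)·5^10 = -29296875.

-29296875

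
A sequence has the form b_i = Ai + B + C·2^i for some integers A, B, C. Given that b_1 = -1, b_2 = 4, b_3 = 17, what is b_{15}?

The three given values yield: A + B + 2C = -1; 2A + B + 4C = 4; 3A + B + 8C = 17.
Subtracting the first from the second: A + 2C = 5.
Subtracting the second from the third: A + 4C = 13.
Solving: C = 4, A = -3, then B = -6.
Hence b_{15} = -3·15 + (-6) + 4·32768 = 131021.

131021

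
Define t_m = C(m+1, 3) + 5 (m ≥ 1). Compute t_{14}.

460

C(15, 3) = 455, so t_{14} = 460.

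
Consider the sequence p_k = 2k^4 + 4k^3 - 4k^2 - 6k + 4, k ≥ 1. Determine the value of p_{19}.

286524

p_{19} = 2·19^4 + 4·19^3 - 4·19^2 - 6·19 + 4 = 286524.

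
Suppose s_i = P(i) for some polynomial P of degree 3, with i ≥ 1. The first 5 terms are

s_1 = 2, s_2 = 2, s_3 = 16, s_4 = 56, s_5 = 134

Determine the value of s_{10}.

1st diffs: 0, 14, 40, 78.
2nd diffs: 14, 26, 38.
3rd diffs: 12, 12 (constant).
Newton forward-difference form: s_i = 2 + 14·C(i-1,2) + 12·C(i-1,3).
At i = 10: i-1 = 9, so s_{10} = 2 + 504 + 1008 = 1514.

1514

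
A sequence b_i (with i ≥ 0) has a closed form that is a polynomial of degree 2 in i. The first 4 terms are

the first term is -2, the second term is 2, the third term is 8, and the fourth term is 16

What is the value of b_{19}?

416

1st diffs: 4, 6, 8.
2nd diffs: 2, 2 (constant).
Newton forward-difference form: b_i = -2 + 4·C(i,1) + 2·C(i,2).
At i = 19: i = 19, so b_{19} = -2 + 76 + 342 = 416.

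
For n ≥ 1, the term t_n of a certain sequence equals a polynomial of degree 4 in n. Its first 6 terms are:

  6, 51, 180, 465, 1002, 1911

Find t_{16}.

1st diffs: 45, 129, 285, 537, 909.
2nd diffs: 84, 156, 252, 372.
3rd diffs: 72, 96, 120.
4th diffs: 24, 24 (constant).
Newton forward-difference form: t_n = 6 + 45·C(n-1,1) + 84·C(n-1,2) + 72·C(n-1,3) + 24·C(n-1,4).
At n = 16: n-1 = 15, so t_{16} = 6 + 675 + 8820 + 32760 + 32760 = 75021.

75021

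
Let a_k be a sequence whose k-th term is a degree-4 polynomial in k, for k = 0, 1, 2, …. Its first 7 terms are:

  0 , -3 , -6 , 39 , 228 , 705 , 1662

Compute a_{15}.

1st diffs: -3, -3, 45, 189, 477, 957.
2nd diffs: 0, 48, 144, 288, 480.
3rd diffs: 48, 96, 144, 192.
4th diffs: 48, 48, 48 (constant).
So a_k = 2k^4 - 4k^3 - 2k^2 + k.
Evaluating at k = 15 gives a_{15} = 87315.

87315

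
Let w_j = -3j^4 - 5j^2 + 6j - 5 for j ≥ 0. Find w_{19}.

-392659

w_{19} = -3·19^4 - 5·19^2 + 6·19 - 5 = -392659.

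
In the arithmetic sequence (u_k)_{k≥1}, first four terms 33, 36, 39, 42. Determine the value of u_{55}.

195

Common difference d = 3.
u_k = 33 + (k - 1)·3.
u_{55} = 33 + 54·3 = 195.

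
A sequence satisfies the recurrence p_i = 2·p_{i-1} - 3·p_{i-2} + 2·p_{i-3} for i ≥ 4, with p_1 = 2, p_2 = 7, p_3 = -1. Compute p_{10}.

-131

p_4 = -19;  p_5 = -21;  p_6 = 13;  p_7 = 51;  p_8 = 21;  p_9 = -85;  p_{10} = -131.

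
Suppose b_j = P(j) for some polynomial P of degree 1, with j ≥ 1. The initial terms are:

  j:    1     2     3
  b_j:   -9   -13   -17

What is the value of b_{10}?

1st diffs: -4, -4 (constant).
So b_j = -4j - 5.
Evaluating at j = 10 gives b_{10} = -45.

-45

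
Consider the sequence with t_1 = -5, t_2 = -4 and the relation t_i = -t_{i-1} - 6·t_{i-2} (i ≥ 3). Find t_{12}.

-106306

Iterate the recurrence:
t_3 = 34;  t_4 = -10;  t_5 = -194;  t_6 = 254;  t_7 = 910;  t_8 = -2434;  t_9 = -3026;  t_{10} = 17630;  t_{11} = 526;  t_{12} = -106306.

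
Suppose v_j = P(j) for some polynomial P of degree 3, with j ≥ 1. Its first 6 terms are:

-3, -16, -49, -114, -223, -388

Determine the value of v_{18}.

1st diffs: -13, -33, -65, -109, -165.
2nd diffs: -20, -32, -44, -56.
3rd diffs: -12, -12, -12 (constant).
Newton forward-difference form: v_j = -3 + (-13)·C(j-1,1) + (-20)·C(j-1,2) + (-12)·C(j-1,3).
At j = 18: j-1 = 17, so v_{18} = -3 - 221 - 2720 - 8160 = -11104.

-11104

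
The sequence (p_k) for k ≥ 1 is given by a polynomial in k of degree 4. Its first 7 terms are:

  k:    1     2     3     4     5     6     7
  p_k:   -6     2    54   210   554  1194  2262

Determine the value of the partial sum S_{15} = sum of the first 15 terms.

174742

1st diffs: 8, 52, 156, 344, 640, 1068.
2nd diffs: 44, 104, 188, 296, 428.
3rd diffs: 60, 84, 108, 132.
4th diffs: 24, 24, 24 (constant).
Newton forward-difference form: p_k = -6 + 8·C(k-1,1) + 44·C(k-1,2) + 60·C(k-1,3) + 24·C(k-1,4).
Continuing: …, 3914, 6330, 9714, 14294, …, p_{15} = 49974.
Summing k = 1..15 (15 terms) gives 174742.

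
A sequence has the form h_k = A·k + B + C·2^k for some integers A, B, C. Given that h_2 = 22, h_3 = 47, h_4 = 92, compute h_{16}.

327752

The three given values yield: 2A + B + 4C = 22; 3A + B + 8C = 47; 4A + B + 16C = 92.
Subtracting the first from the second: A + 4C = 25.
Subtracting the second from the third: A + 8C = 45.
Solving: C = 5, A = 5, then B = -8.
Therefore h_{16} = 80 + (-8) + 5·65536 = 327752.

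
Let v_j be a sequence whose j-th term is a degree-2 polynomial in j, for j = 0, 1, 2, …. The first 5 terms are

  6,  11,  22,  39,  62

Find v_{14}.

622

1st diffs: 5, 11, 17, 23.
2nd diffs: 6, 6, 6 (constant).
Newton forward-difference form: v_j = 6 + 5·C(j,1) + 6·C(j,2).
At j = 14: j = 14, so v_{14} = 6 + 70 + 546 = 622.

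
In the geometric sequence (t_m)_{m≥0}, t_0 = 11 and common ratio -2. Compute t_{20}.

11534336

t_m = 11·(-2)^(m-0).
t_{20} = 11·(-2)^20 = 11534336.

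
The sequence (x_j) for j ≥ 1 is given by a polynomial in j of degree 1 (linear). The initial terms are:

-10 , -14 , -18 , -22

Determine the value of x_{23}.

-98

1st diffs: -4, -4, -4 (constant).
So x_j = -4j - 6.
Evaluating at j = 23 gives x_{23} = -98.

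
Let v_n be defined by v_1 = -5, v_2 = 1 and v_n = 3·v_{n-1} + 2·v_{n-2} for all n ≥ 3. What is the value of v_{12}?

-512803

Iterate the recurrence:
v_3 = -7, v_4 = -19, v_5 = -71, v_6 = -251, v_7 = -895, v_8 = -3187, v_9 = -11351, v_{10} = -40427, v_{11} = -143983, v_{12} = -512803.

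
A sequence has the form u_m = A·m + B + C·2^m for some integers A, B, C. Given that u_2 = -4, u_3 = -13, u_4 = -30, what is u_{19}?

-1048589

Plug in m = 2, 3, 4: 2A + B + 4C = -4; 3A + B + 8C = -13; 4A + B + 16C = -30.
Subtracting the first from the second: A + 4C = -9.
Subtracting the second from the third: A + 8C = -17.
Solving: C = -2, A = -1, then B = 6.
So u_m = -1·m + 6 + (-2)·2^m; at m=19 this is -1048589.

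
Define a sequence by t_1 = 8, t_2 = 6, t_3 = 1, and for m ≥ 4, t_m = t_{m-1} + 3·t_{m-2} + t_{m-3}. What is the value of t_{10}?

3702

t_4 = 27;  t_5 = 36;  t_6 = 118;  t_7 = 253;  t_8 = 643;  t_9 = 1520;  t_{10} = 3702.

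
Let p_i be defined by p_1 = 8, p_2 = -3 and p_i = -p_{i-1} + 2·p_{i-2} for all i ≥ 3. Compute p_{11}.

3759

Applying the relation repeatedly:
p_3 = 19;  p_4 = -25;  p_5 = 63;  p_6 = -113;  p_7 = 239;  p_8 = -465;  p_9 = 943;  p_{10} = -1873;  p_{11} = 3759.
(Characteristic roots are 1 and -2.)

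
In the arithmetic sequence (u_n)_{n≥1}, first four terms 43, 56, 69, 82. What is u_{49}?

Common difference d = 13.
u_n = 43 + (n - 1)·13.
u_{49} = 43 + 48·13 = 667.

667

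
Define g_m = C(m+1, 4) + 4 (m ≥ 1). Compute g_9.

C(10, 4) = 210, so g_9 = 214.

214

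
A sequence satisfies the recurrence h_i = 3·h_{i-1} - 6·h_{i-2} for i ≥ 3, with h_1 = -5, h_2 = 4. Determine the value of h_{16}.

h_3 = 42  h_4 = 102  h_5 = 54  …  h_{13} = -263898  h_{14} = -876258  h_{15} = -1045386  h_{16} = 2121390.

2121390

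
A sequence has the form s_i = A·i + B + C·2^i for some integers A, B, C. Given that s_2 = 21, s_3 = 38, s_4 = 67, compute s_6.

Plug in i = 2, 3, 4: 2A + B + 4C = 21; 3A + B + 8C = 38; 4A + B + 16C = 67.
Subtracting the first from the second: A + 4C = 17.
Subtracting the second from the third: A + 8C = 29.
Solving: C = 3, A = 5, then B = -1.
Therefore s_6 = 30 + (-1) + 3·64 = 221.

221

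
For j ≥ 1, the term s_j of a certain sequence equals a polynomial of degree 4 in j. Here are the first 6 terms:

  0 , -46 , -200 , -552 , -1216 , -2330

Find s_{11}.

-21160

1st diffs: -46, -154, -352, -664, -1114.
2nd diffs: -108, -198, -312, -450.
3rd diffs: -90, -114, -138.
4th diffs: -24, -24 (constant).
So s_j = -j^4 - 5j^3 + j^2 + j + 4.
Evaluating at j = 11 gives s_{11} = -21160.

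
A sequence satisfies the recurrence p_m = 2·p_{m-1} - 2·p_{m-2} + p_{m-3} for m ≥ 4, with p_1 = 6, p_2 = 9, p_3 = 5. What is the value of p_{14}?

p_4 = -2  p_5 = -5  p_6 = -1  …  p_{11} = -5  p_{12} = -1  p_{13} = 6  p_{14} = 9.

9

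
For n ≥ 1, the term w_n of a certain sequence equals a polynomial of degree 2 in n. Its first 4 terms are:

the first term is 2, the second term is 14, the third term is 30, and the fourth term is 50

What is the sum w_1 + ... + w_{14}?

1st diffs: 12, 16, 20.
2nd diffs: 4, 4 (constant).
Newton forward-difference form: w_n = 2 + 12·C(n-1,1) + 4·C(n-1,2).
Continuing: …, 74, 102, 134, 170, …, w_{14} = 470.
Summing n = 1..14 (14 terms) gives 2576.

2576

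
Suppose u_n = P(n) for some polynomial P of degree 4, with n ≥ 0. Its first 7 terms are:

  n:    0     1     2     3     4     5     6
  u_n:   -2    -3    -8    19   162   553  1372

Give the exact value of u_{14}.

1st diffs: -1, -5, 27, 143, 391, 819.
2nd diffs: -4, 32, 116, 248, 428.
3rd diffs: 36, 84, 132, 180.
4th diffs: 48, 48, 48 (constant).
So u_n = 2n^4 - 6n^3 + 2n^2 + n - 2.
Evaluating at n = 14 gives u_{14} = 60772.

60772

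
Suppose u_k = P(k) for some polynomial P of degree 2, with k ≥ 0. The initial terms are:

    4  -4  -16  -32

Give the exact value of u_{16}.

1st diffs: -8, -12, -16.
2nd diffs: -4, -4 (constant).
Newton forward-difference form: u_k = 4 + (-8)·C(k,1) + (-4)·C(k,2).
At k = 16: k = 16, so u_{16} = 4 - 128 - 480 = -604.

-604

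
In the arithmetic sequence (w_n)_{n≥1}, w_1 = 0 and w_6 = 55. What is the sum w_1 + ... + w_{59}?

18821

Common difference d = (55 - 0) / (6 - 1) = 11.
w_n = 0 + (n - 1)·11.
w_{59} = 638; S = 59·(0 + 638)/2 = 18821.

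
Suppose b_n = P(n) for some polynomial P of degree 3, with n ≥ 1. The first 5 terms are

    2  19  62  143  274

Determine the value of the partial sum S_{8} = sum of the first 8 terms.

1st diffs: 17, 43, 81, 131.
2nd diffs: 26, 38, 50.
3rd diffs: 12, 12 (constant).
Newton forward-difference form: b_n = 2 + 17·C(n-1,1) + 26·C(n-1,2) + 12·C(n-1,3).
Continuing: 467, 734, 1087.
Summing n = 1..8 (8 terms) gives 2788.

2788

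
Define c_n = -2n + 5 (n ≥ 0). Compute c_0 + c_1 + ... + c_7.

Over n = 0..7: Σn = 28.
Total = (-2)·28 + (5)·8 = -16.

-16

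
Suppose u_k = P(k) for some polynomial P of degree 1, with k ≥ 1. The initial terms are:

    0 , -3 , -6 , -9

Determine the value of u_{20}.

-57

1st diffs: -3, -3, -3 (constant).
So u_k = -3k + 3.
Evaluating at k = 20 gives u_{20} = -57.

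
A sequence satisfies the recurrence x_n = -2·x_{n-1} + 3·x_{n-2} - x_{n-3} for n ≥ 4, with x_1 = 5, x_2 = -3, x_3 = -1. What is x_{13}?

213995

Compute successive terms:
x_4 = -12; x_5 = 24; x_6 = -83; x_7 = 250; x_8 = -773; x_9 = 2379; x_{10} = -7327; x_{11} = 22564; x_{12} = -69488; x_{13} = 213995.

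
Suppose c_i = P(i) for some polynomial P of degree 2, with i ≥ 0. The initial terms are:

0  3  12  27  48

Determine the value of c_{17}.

1st diffs: 3, 9, 15, 21.
2nd diffs: 6, 6, 6 (constant).
So c_i = 3i^2.
Evaluating at i = 17 gives c_{17} = 867.

867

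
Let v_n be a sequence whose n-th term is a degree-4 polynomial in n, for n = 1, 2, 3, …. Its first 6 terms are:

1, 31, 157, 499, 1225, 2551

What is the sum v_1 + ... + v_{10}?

1st diffs: 30, 126, 342, 726, 1326.
2nd diffs: 96, 216, 384, 600.
3rd diffs: 120, 168, 216.
4th diffs: 48, 48 (constant).
So v_n = 2n^4 - 2n^2 + 6n - 5.
Continuing: 4741, 8107, 13009, 19855.
Summing n = 1..10 (10 terms) gives 50176.

50176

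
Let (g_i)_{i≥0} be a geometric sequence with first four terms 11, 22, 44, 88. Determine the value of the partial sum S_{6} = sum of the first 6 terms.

Common ratio r = 2.
g_i = 11·2^(i-0).
S = 11·(2^6 - 1)/(2 - 1) = 11·(64 - 1)/(1) = 693.

693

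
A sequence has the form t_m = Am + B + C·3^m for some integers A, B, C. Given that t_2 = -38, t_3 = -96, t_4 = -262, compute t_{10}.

The three given values yield: 2A + B + 9C = -38; 3A + B + 27C = -96; 4A + B + 81C = -262.
Subtracting the first from the second: A + 18C = -58.
Subtracting the second from the third: A + 54C = -166.
Solving: C = -3, A = -4, then B = -3.
Therefore t_{10} = -40 + (-3) + (-3)·59049 = -177190.

-177190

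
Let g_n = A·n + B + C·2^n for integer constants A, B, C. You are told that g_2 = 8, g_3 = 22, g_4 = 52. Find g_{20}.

At n = 2, 3, 4: 2A + B + 4C = 8; 3A + B + 8C = 22; 4A + B + 16C = 52.
Subtracting the first from the second: A + 4C = 14.
Subtracting the second from the third: A + 8C = 30.
Solving: C = 4, A = -2, then B = -4.
Hence g_{20} = -2·20 + (-4) + 4·1048576 = 4194260.

4194260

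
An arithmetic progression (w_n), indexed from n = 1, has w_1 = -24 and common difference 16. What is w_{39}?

584

w_n = -24 + (n - 1)·16.
w_{39} = -24 + 38·16 = 584.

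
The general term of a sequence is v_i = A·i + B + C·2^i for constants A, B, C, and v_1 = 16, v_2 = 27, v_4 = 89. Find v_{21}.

At i = 1, 2, 4: A + B + 2C = 16; 2A + B + 4C = 27; 4A + B + 16C = 89.
Subtracting the first from the second: A + 2C = 11.
Subtracting the second from the third: 2A + 12C = 62.
Solving: C = 5, A = 1, then B = 5.
Hence v_{21} = 1·21 + 5 + 5·2097152 = 10485786.

10485786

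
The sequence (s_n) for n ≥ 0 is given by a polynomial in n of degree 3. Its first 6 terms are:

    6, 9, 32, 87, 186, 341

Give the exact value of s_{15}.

1st diffs: 3, 23, 55, 99, 155.
2nd diffs: 20, 32, 44, 56.
3rd diffs: 12, 12, 12 (constant).
Newton forward-difference form: s_n = 6 + 3·C(n,1) + 20·C(n,2) + 12·C(n,3).
At n = 15: n = 15, so s_{15} = 6 + 45 + 2100 + 5460 = 7611.

7611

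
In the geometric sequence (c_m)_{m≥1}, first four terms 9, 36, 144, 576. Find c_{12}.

37748736

Common ratio r = 4.
c_m = 9·4^(m-1).
c_{12} = 9·4^11 = 37748736.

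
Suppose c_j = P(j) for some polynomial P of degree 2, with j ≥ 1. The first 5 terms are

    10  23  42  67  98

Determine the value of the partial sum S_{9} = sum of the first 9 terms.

1062

1st diffs: 13, 19, 25, 31.
2nd diffs: 6, 6, 6 (constant).
Newton forward-difference form: c_j = 10 + 13·C(j-1,1) + 6·C(j-1,2).
Continuing: 135, 178, 227, 282.
Summing j = 1..9 (9 terms) gives 1062.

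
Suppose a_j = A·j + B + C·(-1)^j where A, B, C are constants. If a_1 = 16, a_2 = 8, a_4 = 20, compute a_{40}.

The three given values yield: A + B - C = 16; 2A + B + C = 8; 4A + B + C = 20.
Subtracting the first from the second: A + 2C = -8.
Subtracting the second from the third: 2A = 12.
Solving: C = -7, A = 6, then B = 3.
Therefore a_{40} = 240 + 3 + (-7)·1 = 236.

236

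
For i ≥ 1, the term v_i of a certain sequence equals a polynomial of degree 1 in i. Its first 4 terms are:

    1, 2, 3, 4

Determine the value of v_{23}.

1st diffs: 1, 1, 1 (constant).
So v_i = i.
Evaluating at i = 23 gives v_{23} = 23.

23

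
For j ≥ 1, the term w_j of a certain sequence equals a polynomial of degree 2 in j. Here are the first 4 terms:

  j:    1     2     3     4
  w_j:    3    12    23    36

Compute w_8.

1st diffs: 9, 11, 13.
2nd diffs: 2, 2 (constant).
Newton forward-difference form: w_j = 3 + 9·C(j-1,1) + 2·C(j-1,2).
At j = 8: j-1 = 7, so w_8 = 3 + 63 + 42 = 108.

108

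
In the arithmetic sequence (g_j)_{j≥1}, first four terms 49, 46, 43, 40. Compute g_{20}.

-8

Common difference d = -3.
g_j = 49 + (j - 1)·(-3).
g_{20} = 49 + 19·(-3) = -8.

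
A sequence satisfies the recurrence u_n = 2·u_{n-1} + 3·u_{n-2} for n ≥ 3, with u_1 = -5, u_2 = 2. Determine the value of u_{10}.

-14758

Iterate the recurrence:
u_3 = -11, u_4 = -16, u_5 = -65, u_6 = -178, u_7 = -551, u_8 = -1636, u_9 = -4925, u_{10} = -14758.
(Characteristic roots are 3 and -1.)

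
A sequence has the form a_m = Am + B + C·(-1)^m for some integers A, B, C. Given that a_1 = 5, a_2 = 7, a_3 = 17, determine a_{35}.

209

At m = 1, 2, 3: A + B - C = 5; 2A + B + C = 7; 3A + B - C = 17.
Subtracting the first from the second: A + 2C = 2.
Subtracting the second from the third: A - 2C = 10.
Solving: C = -2, A = 6, then B = -3.
Therefore a_{35} = 210 + (-3) + (-2)·(-1) = 209.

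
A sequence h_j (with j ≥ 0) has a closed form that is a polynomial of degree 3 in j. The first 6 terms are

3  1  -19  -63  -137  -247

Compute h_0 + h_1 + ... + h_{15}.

-21192

1st diffs: -2, -20, -44, -74, -110.
2nd diffs: -18, -24, -30, -36.
3rd diffs: -6, -6, -6 (constant).
Newton forward-difference form: h_j = 3 + (-2)·C(j,1) + (-18)·C(j,2) + (-6)·C(j,3).
Continuing: …, -399, -599, -853, -1167, …, h_{15} = -4647.
Summing j = 0..15 (16 terms) gives -21192.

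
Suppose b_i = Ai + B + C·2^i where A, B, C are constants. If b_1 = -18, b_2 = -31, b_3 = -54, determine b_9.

-2592

At i = 1, 2, 3: A + B + 2C = -18; 2A + B + 4C = -31; 3A + B + 8C = -54.
Subtracting the first from the second: A + 2C = -13.
Subtracting the second from the third: A + 4C = -23.
Solving: C = -5, A = -3, then B = -5.
Hence b_9 = -3·9 + (-5) + (-5)·512 = -2592.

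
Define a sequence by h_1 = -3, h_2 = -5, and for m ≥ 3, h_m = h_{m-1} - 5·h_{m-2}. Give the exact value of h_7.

-115

Step forward from the initial values:
h_3 = 10;  h_4 = 35;  h_5 = -15;  h_6 = -190;  h_7 = -115.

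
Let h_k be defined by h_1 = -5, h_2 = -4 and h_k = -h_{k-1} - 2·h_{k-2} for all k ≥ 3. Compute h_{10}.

98

Step forward from the initial values:
h_3 = 14  h_4 = -6  h_5 = -22  h_6 = 34  h_7 = 10  h_8 = -78  h_9 = 58  h_{10} = 98.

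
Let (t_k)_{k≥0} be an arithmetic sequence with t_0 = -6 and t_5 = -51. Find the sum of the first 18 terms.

Common difference d = (-51 - (-6)) / (5 - 0) = -9.
t_k = -6 + (k - 0)·(-9).
t_{17} = -159; S = 18·(-6 + (-159))/2 = -1485.

-1485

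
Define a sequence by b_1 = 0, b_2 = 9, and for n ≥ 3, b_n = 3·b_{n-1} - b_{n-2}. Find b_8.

Applying the relation repeatedly:
b_3 = 27, b_4 = 72, b_5 = 189, b_6 = 495, b_7 = 1296, b_8 = 3393.

3393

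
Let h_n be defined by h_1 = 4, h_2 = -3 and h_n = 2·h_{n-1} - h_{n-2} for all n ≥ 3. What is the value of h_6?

Compute successive terms:
h_3 = -10  h_4 = -17  h_5 = -24  h_6 = -31.
(Characteristic roots are 1 and 1.)

-31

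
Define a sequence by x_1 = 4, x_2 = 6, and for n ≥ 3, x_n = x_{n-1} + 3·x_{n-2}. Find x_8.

1062

Applying the relation repeatedly:
x_3 = 18  x_4 = 36  x_5 = 90  x_6 = 198  x_7 = 468  x_8 = 1062.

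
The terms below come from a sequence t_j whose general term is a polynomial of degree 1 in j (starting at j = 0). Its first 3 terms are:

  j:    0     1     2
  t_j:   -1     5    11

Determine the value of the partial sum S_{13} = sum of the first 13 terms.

455

1st diffs: 6, 6 (constant).
So t_j = 6j - 1.
Continuing: …, 17, 23, 29, 35, …, t_{12} = 71.
Summing j = 0..12 (13 terms) gives 455.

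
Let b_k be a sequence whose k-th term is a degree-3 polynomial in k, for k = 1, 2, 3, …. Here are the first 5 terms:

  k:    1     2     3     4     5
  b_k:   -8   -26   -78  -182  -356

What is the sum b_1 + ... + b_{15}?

-42050

1st diffs: -18, -52, -104, -174.
2nd diffs: -34, -52, -70.
3rd diffs: -18, -18 (constant).
So b_k = -3k^3 + k^2 - 6.
Continuing: …, -618, -986, -1478, -2112, …, b_{15} = -9906.
Summing k = 1..15 (15 terms) gives -42050.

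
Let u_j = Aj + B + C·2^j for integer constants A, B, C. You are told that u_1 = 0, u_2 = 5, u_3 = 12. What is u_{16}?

65579

Write the equations: A + B + 2C = 0; 2A + B + 4C = 5; 3A + B + 8C = 12.
Subtracting the first from the second: A + 2C = 5.
Subtracting the second from the third: A + 4C = 7.
Solving: C = 1, A = 3, then B = -5.
Therefore u_{16} = 48 + (-5) + 1·65536 = 65579.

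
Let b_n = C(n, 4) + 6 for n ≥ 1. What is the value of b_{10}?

216

C(10, 4) = 210, so b_{10} = 216.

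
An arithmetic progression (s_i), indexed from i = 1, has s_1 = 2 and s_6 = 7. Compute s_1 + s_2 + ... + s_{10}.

Common difference d = (7 - 2) / (6 - 1) = 1.
s_i = 2 + (i - 1)·1.
s_{10} = 11; S = 10·(2 + 11)/2 = 65.

65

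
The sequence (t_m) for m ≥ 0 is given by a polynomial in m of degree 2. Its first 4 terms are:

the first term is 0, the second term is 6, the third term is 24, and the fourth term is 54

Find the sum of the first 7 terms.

546

1st diffs: 6, 18, 30.
2nd diffs: 12, 12 (constant).
Newton forward-difference form: t_m = 6·C(m,1) + 12·C(m,2).
Continuing: 96, 150, 216.
Summing m = 0..6 (7 terms) gives 546.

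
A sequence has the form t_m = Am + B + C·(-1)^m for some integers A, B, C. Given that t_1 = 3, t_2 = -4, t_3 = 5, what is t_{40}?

34

Write the equations: A + B - C = 3; 2A + B + C = -4; 3A + B - C = 5.
Subtracting the first from the second: A + 2C = -7.
Subtracting the second from the third: A - 2C = 9.
Solving: C = -4, A = 1, then B = -2.
Hence t_{40} = 1·40 + (-2) + (-4)·1 = 34.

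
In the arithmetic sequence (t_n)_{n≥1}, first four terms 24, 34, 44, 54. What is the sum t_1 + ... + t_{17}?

1768

Common difference d = 10.
t_n = 24 + (n - 1)·10.
t_{17} = 184; S = 17·(24 + 184)/2 = 1768.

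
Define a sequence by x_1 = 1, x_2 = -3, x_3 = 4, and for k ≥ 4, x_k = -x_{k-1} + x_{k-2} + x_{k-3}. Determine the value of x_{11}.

16

Applying the relation repeatedly:
x_4 = -6  x_5 = 7  x_6 = -9  x_7 = 10  x_8 = -12  x_9 = 13  x_{10} = -15  x_{11} = 16.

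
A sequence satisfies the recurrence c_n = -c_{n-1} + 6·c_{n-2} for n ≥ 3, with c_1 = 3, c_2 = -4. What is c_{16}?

-28665046

c_3 = 22;  c_4 = -46;  c_5 = 178;  …;  c_{13} = 1066978;  c_{14} = -3180454;  c_{15} = 9582322;  c_{16} = -28665046.
(Characteristic roots are 2 and -3.)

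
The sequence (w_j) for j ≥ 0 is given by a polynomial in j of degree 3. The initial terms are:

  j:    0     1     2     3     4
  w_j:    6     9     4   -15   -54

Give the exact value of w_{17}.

1st diffs: 3, -5, -19, -39.
2nd diffs: -8, -14, -20.
3rd diffs: -6, -6 (constant).
Newton forward-difference form: w_j = 6 + 3·C(j,1) + (-8)·C(j,2) + (-6)·C(j,3).
At j = 17: j = 17, so w_{17} = 6 + 51 - 1088 - 4080 = -5111.

-5111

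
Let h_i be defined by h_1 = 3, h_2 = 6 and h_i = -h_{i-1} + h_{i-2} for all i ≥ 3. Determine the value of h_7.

-33

Iterate the recurrence:
h_3 = -3, h_4 = 9, h_5 = -12, h_6 = 21, h_7 = -33.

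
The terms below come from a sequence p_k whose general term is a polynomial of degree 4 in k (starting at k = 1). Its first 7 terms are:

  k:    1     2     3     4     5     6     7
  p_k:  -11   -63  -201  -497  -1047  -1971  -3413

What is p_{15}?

-58797

1st diffs: -52, -138, -296, -550, -924, -1442.
2nd diffs: -86, -158, -254, -374, -518.
3rd diffs: -72, -96, -120, -144.
4th diffs: -24, -24, -24 (constant).
Newton forward-difference form: p_k = -11 + (-52)·C(k-1,1) + (-86)·C(k-1,2) + (-72)·C(k-1,3) + (-24)·C(k-1,4).
At k = 15: k-1 = 14, so p_{15} = -11 - 728 - 7826 - 26208 - 24024 = -58797.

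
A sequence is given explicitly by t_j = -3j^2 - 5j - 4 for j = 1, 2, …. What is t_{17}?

t_{17} = -3·17^2 - 5·17 - 4 = -956.

-956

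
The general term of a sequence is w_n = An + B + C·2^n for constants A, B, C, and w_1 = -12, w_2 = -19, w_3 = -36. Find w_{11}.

-10212

The three given values yield: A + B + 2C = -12; 2A + B + 4C = -19; 3A + B + 8C = -36.
Subtracting the first from the second: A + 2C = -7.
Subtracting the second from the third: A + 4C = -17.
Solving: C = -5, A = 3, then B = -5.
So w_n = 3·n + (-5) + (-5)·2^n; at n=11 this is -10212.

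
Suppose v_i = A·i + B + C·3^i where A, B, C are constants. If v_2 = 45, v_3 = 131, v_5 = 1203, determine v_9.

98387

At i = 2, 3, 5: 2A + B + 9C = 45; 3A + B + 27C = 131; 5A + B + 243C = 1203.
Subtracting the first from the second: A + 18C = 86.
Subtracting the second from the third: 2A + 216C = 1072.
Solving: C = 5, A = -4, then B = 8.
So v_i = -4·i + 8 + 5·3^i; at i=9 this is 98387.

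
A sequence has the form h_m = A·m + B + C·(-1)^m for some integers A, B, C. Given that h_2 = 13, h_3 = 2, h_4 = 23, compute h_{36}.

Write the equations: 2A + B + C = 13; 3A + B - C = 2; 4A + B + C = 23.
Subtracting the first from the second: A - 2C = -11.
Subtracting the second from the third: A + 2C = 21.
Solving: C = 8, A = 5, then B = -5.
Hence h_{36} = 5·36 + (-5) + 8·1 = 183.

183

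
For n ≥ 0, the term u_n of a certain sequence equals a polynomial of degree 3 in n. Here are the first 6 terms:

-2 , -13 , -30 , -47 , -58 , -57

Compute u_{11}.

537

1st diffs: -11, -17, -17, -11, 1.
2nd diffs: -6, 0, 6, 12.
3rd diffs: 6, 6, 6 (constant).
So u_n = n^3 - 6n^2 - 6n - 2.
Evaluating at n = 11 gives u_{11} = 537.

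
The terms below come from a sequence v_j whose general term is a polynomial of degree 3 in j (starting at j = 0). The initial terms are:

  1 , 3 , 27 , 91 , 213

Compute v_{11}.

1st diffs: 2, 24, 64, 122.
2nd diffs: 22, 40, 58.
3rd diffs: 18, 18 (constant).
Newton forward-difference form: v_j = 1 + 2·C(j,1) + 22·C(j,2) + 18·C(j,3).
At j = 11: j = 11, so v_{11} = 1 + 22 + 1210 + 2970 = 4203.

4203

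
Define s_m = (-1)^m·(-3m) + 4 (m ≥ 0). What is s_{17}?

(-1)^17 = -1; -3m at m=17 is -51; so s_{17} = 55.

55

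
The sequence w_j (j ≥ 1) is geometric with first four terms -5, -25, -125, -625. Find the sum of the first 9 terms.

Common ratio r = 5.
w_j = (-5)·5^(j-1).
S = (-5)·(5^9 - 1)/(5 - 1) = (-5)·(1953125 - 1)/(4) = -2441405.

-2441405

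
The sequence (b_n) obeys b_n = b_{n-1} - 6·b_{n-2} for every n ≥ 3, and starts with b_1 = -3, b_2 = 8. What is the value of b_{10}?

-12622

Step forward from the initial values:
b_3 = 26  b_4 = -22  b_5 = -178  b_6 = -46  b_7 = 1022  b_8 = 1298  b_9 = -4834  b_{10} = -12622.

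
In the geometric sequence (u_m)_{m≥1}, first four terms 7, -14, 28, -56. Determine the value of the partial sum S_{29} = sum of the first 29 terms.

Common ratio r = -2.
u_m = 7·(-2)^(m-1).
S = 7·((-2)^29 - 1)/(-2 - 1) = 7·(-536870912 - 1)/(-3) = 1252698797.

1252698797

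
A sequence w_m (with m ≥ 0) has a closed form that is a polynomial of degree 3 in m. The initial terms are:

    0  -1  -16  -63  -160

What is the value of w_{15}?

-9675

1st diffs: -1, -15, -47, -97.
2nd diffs: -14, -32, -50.
3rd diffs: -18, -18 (constant).
So w_m = -3m^3 + 2m^2.
Evaluating at m = 15 gives w_{15} = -9675.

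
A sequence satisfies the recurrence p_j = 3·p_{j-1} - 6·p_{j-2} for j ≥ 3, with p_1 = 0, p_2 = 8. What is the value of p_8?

216

p_3 = 24; p_4 = 24; p_5 = -72; p_6 = -360; p_7 = -648; p_8 = 216.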